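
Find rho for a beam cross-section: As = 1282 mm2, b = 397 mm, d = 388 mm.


rho = As / (b * d)
= 1282 / (397 * 388)
= 0.0083

0.0083


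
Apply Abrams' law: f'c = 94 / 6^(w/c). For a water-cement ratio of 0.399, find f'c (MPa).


f'c = 94 / 6^0.399
= 94 / 2.044
= 45.99 MPa

45.99


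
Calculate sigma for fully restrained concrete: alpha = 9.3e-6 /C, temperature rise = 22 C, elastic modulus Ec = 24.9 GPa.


sigma = alpha * dT * Ec
= 9.3e-6 * 22 * 24.9 * 1000
= 5.095 MPa

5.095


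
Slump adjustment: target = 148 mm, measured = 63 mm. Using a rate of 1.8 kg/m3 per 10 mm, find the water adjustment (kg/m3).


Difference = 148 - 63 = 85 mm
Water adjustment = 85 * 1.8 / 10 = 15.3 kg/m3

15.3


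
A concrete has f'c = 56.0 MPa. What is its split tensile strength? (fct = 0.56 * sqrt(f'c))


fct = 0.56 * sqrt(56.0)
= 0.56 * 7.483
= 4.191 MPa

4.191


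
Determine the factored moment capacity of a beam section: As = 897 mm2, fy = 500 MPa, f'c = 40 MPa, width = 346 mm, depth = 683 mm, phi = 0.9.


a = As * fy / (0.85 * f'c * b)
= 897 * 500 / (0.85 * 40 * 346)
= 38.1248 mm
Mn = As * fy * (d - a/2) / 10^6
= 297.776 kN-m
phi*Mn = 0.9 * 297.776 = 268.0 kN-m

268.0


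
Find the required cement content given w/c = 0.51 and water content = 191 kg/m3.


Cement = water / (w/c)
= 191 / 0.51
= 374.5 kg/m3

374.5


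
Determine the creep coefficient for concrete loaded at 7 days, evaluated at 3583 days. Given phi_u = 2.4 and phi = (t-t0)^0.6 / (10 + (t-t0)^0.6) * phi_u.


dt = 3583 - 7 = 3576
phi = 3576^0.6 / (10 + 3576^0.6) * 2.4
= 2.235

2.235


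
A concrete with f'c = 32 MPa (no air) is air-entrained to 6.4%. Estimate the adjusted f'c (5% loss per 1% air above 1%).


Strength loss = (6.4 - 1) * 5 = 27.0%
f'c = 32 * (1 - 27.0/100)
= 23.36 MPa

23.36


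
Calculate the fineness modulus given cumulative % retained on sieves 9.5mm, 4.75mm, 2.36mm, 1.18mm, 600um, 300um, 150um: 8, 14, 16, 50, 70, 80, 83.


FM = sum(cumulative % retained) / 100
= 321 / 100
= 3.21

3.21


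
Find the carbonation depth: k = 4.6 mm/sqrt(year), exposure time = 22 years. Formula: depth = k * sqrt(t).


depth = k * sqrt(t)
= 4.6 * sqrt(22)
= 21.58 mm

21.58


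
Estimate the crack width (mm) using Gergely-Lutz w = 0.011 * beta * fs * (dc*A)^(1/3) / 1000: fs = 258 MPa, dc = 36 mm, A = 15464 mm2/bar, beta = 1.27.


w = 0.011 * beta * fs * (dc * A)^(1/3) / 1000
= 0.011 * 1.27 * 258 * (36 * 15464)^(1/3) / 1000
= 0.296 mm

0.296


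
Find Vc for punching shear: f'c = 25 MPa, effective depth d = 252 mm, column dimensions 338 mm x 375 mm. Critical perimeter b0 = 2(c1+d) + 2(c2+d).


b0 = 2*(338 + 252) + 2*(375 + 252) = 2434 mm
Vc = 0.33 * sqrt(25) * 2434 * 252 / 1000
= 1012.06 kN

1012.06


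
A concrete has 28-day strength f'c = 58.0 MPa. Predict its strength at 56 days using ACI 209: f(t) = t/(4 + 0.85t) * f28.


f(56) = 56 / (4 + 0.85 * 56) * 58.0
= 56 / 51.6 * 58.0
= 62.95 MPa

62.95


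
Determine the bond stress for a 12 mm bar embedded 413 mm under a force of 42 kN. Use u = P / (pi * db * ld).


u = P / (pi * db * ld)
= 42 * 1000 / (pi * 12 * 413)
= 2.698 MPa

2.698


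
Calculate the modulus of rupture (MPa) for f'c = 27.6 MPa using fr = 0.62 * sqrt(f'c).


fr = 0.62 * sqrt(27.6)
= 3.257 MPa

3.257


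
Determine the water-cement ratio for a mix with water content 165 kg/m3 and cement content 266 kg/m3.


w/c = water / cement
w/c = 165 / 266 = 0.62

0.62


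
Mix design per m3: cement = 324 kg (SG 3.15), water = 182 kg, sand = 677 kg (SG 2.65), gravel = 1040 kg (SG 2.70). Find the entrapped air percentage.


Vol cement = 324 / (3.15 * 1000) = 0.102857 m3
Vol water = 182 / 1000 = 0.182 m3
Vol sand = 677 / (2.65 * 1000) = 0.255472 m3
Vol gravel = 1040 / (2.70 * 1000) = 0.385185 m3
Total solid + water volume = 0.925514 m3
Air = (1 - 0.925514) * 100 = 7.45%

7.45


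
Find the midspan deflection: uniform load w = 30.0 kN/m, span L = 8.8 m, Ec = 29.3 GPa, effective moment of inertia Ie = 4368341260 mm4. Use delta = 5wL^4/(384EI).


Convert: L = 8.8 m = 8800 mm, Ec = 29.3 GPa = 29300 MPa
delta = 5 * 30.0 * 8800^4 / (384 * 29300 * 4368341260)
= 18.3 mm

18.3


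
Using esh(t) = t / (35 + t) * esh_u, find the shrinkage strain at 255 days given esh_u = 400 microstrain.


esh(255) = 255 / (35 + 255) * 400
= 255 / 290 * 400
= 351.7 microstrain

351.7


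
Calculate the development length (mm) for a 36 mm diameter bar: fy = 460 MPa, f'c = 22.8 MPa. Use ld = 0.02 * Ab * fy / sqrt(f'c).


Ab = pi * 36^2 / 4 = 1017.876 mm2
ld = 0.02 * 1017.876 * 460 / sqrt(22.8)
= 1961.2 mm

1961.2


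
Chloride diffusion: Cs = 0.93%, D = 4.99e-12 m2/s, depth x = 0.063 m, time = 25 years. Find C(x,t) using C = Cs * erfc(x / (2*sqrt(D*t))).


t_seconds = 25 * 365.25 * 24 * 3600 = 788940000.0 s
arg = 0.063 / (2 * sqrt(4.99e-12 * 788940000.0))
= 0.502
erfc(0.502) = 0.4777
C = 0.93 * 0.4777 = 0.4443%

0.4443


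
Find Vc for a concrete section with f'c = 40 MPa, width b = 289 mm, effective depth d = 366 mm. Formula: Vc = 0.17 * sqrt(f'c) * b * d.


Vc = 0.17 * sqrt(40) * 289 * 366 / 1000
= 113.73 kN

113.73


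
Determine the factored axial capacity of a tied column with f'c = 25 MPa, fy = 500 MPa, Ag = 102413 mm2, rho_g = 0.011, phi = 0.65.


Ast = rho * Ag = 0.011 * 102413 = 1126.543 mm2
phi*Pn = 0.65 * 0.80 * (0.85 * 25 * (102413 - 1126.543) + 500 * 1126.543) / 1000
= 1412.12 kN

1412.12


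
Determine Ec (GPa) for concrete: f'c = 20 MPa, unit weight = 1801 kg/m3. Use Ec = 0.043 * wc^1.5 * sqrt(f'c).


Ec = 0.043 * 1801^1.5 * sqrt(20) / 1000
= 14.7 GPa

14.7


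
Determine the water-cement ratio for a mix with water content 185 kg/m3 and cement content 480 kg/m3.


w/c = water / cement
w/c = 185 / 480 = 0.385

0.385


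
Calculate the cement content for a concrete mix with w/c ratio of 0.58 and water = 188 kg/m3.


Cement = water / (w/c)
= 188 / 0.58
= 324.1 kg/m3

324.1


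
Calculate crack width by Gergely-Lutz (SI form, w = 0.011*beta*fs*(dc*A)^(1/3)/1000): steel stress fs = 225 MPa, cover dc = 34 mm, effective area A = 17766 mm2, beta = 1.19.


w = 0.011 * beta * fs * (dc * A)^(1/3) / 1000
= 0.011 * 1.19 * 225 * (34 * 17766)^(1/3) / 1000
= 0.249 mm

0.249


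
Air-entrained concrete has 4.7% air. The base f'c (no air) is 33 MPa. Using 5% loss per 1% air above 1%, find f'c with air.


Strength loss = (4.7 - 1) * 5 = 18.5%
f'c = 33 * (1 - 18.5/100)
= 26.89 MPa

26.89


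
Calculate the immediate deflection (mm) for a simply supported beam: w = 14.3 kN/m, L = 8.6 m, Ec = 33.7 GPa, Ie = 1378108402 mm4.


Convert: L = 8.6 m = 8600 mm, Ec = 33.7 GPa = 33700 MPa
delta = 5 * 14.3 * 8600^4 / (384 * 33700 * 1378108402)
= 21.93 mm

21.93


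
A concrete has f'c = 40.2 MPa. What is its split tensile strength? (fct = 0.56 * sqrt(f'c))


fct = 0.56 * sqrt(40.2)
= 0.56 * 6.34
= 3.551 MPa

3.551


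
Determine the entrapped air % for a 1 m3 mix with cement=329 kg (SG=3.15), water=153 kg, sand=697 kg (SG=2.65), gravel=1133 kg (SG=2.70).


Vol cement = 329 / (3.15 * 1000) = 0.104444 m3
Vol water = 153 / 1000 = 0.153 m3
Vol sand = 697 / (2.65 * 1000) = 0.263019 m3
Vol gravel = 1133 / (2.70 * 1000) = 0.41963 m3
Total solid + water volume = 0.940093 m3
Air = (1 - 0.940093) * 100 = 5.99%

5.99


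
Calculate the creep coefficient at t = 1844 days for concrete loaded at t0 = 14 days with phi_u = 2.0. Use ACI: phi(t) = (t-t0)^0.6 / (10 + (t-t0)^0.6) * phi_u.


dt = 1844 - 14 = 1830
phi = 1830^0.6 / (10 + 1830^0.6) * 2.0
= 1.801

1.801


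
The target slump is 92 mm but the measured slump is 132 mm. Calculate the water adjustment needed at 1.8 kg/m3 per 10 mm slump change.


Difference = 92 - 132 = -40 mm
Water adjustment = -40 * 1.8 / 10 = -7.2 kg/m3

-7.2


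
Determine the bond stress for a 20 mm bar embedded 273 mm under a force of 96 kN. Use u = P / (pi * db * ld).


u = P / (pi * db * ld)
= 96 * 1000 / (pi * 20 * 273)
= 5.597 MPa

5.597


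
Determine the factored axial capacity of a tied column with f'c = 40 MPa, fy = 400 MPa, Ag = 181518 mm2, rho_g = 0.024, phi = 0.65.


Ast = rho * Ag = 0.024 * 181518 = 4356.432 mm2
phi*Pn = 0.65 * 0.80 * (0.85 * 40 * (181518 - 4356.432) + 400 * 4356.432) / 1000
= 4038.35 kN

4038.35


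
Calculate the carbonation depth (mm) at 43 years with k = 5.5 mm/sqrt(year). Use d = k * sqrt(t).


depth = k * sqrt(t)
= 5.5 * sqrt(43)
= 36.07 mm

36.07


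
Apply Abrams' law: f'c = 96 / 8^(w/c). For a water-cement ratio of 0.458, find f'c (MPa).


f'c = 96 / 8^0.458
= 96 / 2.592
= 37.04 MPa

37.04


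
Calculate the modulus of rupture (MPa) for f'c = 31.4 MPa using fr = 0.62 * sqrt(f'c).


fr = 0.62 * sqrt(31.4)
= 3.474 MPa

3.474


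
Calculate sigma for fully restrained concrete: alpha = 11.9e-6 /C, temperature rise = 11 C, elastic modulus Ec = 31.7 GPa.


sigma = alpha * dT * Ec
= 11.9e-6 * 11 * 31.7 * 1000
= 4.15 MPa

4.15


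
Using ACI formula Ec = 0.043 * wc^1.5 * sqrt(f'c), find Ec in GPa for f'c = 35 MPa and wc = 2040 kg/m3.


Ec = 0.043 * 2040^1.5 * sqrt(35) / 1000
= 23.44 GPa

23.44


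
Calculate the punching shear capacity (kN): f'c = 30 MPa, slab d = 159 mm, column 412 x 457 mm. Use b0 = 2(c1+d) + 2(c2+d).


b0 = 2*(412 + 159) + 2*(457 + 159) = 2374 mm
Vc = 0.33 * sqrt(30) * 2374 * 159 / 1000
= 682.26 kN

682.26


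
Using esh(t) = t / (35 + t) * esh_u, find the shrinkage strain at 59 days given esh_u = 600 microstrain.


esh(59) = 59 / (35 + 59) * 600
= 59 / 94 * 600
= 376.6 microstrain

376.6


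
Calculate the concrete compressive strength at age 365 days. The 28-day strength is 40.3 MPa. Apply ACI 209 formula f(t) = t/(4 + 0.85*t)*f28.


f(365) = 365 / (4 + 0.85 * 365) * 40.3
= 365 / 314.25 * 40.3
= 46.81 MPa

46.81


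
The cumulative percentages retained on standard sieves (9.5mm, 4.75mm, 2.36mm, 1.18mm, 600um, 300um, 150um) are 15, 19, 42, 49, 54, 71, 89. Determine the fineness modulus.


FM = sum(cumulative % retained) / 100
= 339 / 100
= 3.39

3.39


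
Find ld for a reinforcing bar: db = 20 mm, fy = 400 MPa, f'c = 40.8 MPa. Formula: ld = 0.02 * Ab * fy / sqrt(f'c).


Ab = pi * 20^2 / 4 = 314.159 mm2
ld = 0.02 * 314.159 * 400 / sqrt(40.8)
= 393.5 mm

393.5


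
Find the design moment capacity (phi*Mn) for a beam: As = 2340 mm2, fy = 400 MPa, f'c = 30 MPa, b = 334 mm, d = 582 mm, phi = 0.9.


a = As * fy / (0.85 * f'c * b)
= 2340 * 400 / (0.85 * 30 * 334)
= 109.8979 mm
Mn = As * fy * (d - a/2) / 10^6
= 493.3198 kN-m
phi*Mn = 0.9 * 493.3198 = 443.99 kN-m

443.99


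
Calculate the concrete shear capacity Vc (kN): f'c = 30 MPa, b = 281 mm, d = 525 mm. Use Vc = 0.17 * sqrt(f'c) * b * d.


Vc = 0.17 * sqrt(30) * 281 * 525 / 1000
= 137.36 kN

137.36


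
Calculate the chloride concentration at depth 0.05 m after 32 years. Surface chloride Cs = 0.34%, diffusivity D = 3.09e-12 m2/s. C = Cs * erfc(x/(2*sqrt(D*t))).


t_seconds = 32 * 365.25 * 24 * 3600 = 1009843200.0 s
arg = 0.05 / (2 * sqrt(3.09e-12 * 1009843200.0))
= 0.4475
erfc(0.4475) = 0.5268
C = 0.34 * 0.5268 = 0.1791%

0.1791


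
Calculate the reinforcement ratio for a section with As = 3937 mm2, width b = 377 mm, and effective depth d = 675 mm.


rho = As / (b * d)
= 3937 / (377 * 675)
= 0.0155

0.0155


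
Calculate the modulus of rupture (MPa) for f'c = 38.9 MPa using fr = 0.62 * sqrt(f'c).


fr = 0.62 * sqrt(38.9)
= 3.867 MPa

3.867


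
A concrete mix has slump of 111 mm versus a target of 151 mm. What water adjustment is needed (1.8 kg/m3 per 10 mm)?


Difference = 151 - 111 = 40 mm
Water adjustment = 40 * 1.8 / 10 = 7.2 kg/m3

7.2


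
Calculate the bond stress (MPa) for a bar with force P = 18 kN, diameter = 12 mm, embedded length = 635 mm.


u = P / (pi * db * ld)
= 18 * 1000 / (pi * 12 * 635)
= 0.752 MPa

0.752


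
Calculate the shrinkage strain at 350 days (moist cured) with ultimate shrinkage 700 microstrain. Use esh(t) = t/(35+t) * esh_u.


esh(350) = 350 / (35 + 350) * 700
= 350 / 385 * 700
= 636.4 microstrain

636.4


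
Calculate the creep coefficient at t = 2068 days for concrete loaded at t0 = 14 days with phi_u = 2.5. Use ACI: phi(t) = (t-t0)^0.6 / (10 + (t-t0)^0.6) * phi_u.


dt = 2068 - 14 = 2054
phi = 2054^0.6 / (10 + 2054^0.6) * 2.5
= 2.267

2.267


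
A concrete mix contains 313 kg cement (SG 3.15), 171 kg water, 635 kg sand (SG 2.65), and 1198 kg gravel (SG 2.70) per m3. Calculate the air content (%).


Vol cement = 313 / (3.15 * 1000) = 0.099365 m3
Vol water = 171 / 1000 = 0.171 m3
Vol sand = 635 / (2.65 * 1000) = 0.239623 m3
Vol gravel = 1198 / (2.70 * 1000) = 0.443704 m3
Total solid + water volume = 0.953691 m3
Air = (1 - 0.953691) * 100 = 4.63%

4.63


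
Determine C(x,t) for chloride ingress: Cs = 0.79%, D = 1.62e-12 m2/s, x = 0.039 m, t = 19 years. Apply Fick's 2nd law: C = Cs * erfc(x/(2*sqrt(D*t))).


t_seconds = 19 * 365.25 * 24 * 3600 = 599594400.0 s
arg = 0.039 / (2 * sqrt(1.62e-12 * 599594400.0))
= 0.6257
erfc(0.6257) = 0.3762
C = 0.79 * 0.3762 = 0.2972%

0.2972


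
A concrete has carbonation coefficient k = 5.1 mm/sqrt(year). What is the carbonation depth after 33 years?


depth = k * sqrt(t)
= 5.1 * sqrt(33)
= 29.3 mm

29.3


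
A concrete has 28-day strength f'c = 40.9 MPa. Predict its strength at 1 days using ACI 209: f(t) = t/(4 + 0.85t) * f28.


f(1) = 1 / (4 + 0.85 * 1) * 40.9
= 1 / 4.85 * 40.9
= 8.43 MPa

8.43


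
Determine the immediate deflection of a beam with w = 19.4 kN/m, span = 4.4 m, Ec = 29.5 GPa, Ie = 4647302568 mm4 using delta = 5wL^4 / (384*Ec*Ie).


Convert: L = 4.4 m = 4400 mm, Ec = 29.5 GPa = 29500 MPa
delta = 5 * 19.4 * 4400^4 / (384 * 29500 * 4647302568)
= 0.69 mm

0.69


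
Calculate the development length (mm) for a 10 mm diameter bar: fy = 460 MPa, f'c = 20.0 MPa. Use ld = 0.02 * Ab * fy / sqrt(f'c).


Ab = pi * 10^2 / 4 = 78.54 mm2
ld = 0.02 * 78.54 * 460 / sqrt(20.0)
= 161.6 mm

161.6


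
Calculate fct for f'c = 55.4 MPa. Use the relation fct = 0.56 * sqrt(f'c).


fct = 0.56 * sqrt(55.4)
= 0.56 * 7.443
= 4.168 MPa

4.168


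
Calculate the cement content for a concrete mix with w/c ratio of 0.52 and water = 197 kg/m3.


Cement = water / (w/c)
= 197 / 0.52
= 378.8 kg/m3

378.8


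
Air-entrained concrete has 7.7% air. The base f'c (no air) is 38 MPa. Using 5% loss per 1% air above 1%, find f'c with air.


Strength loss = (7.7 - 1) * 5 = 33.5%
f'c = 38 * (1 - 33.5/100)
= 25.27 MPa

25.27


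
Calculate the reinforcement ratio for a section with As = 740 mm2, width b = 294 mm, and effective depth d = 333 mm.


rho = As / (b * d)
= 740 / (294 * 333)
= 0.0076

0.0076


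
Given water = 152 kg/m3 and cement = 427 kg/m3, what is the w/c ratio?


w/c = water / cement
w/c = 152 / 427 = 0.356

0.356


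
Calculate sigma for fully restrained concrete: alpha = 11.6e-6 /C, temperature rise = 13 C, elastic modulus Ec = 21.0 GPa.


sigma = alpha * dT * Ec
= 11.6e-6 * 13 * 21.0 * 1000
= 3.167 MPa

3.167


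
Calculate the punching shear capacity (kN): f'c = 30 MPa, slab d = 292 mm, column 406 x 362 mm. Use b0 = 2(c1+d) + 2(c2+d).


b0 = 2*(406 + 292) + 2*(362 + 292) = 2704 mm
Vc = 0.33 * sqrt(30) * 2704 * 292 / 1000
= 1427.13 kN

1427.13


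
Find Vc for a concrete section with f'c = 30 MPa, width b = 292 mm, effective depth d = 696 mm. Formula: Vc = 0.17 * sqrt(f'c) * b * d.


Vc = 0.17 * sqrt(30) * 292 * 696 / 1000
= 189.24 kN

189.24


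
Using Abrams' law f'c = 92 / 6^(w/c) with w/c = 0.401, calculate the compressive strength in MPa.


f'c = 92 / 6^0.401
= 92 / 2.051
= 44.85 MPa

44.85


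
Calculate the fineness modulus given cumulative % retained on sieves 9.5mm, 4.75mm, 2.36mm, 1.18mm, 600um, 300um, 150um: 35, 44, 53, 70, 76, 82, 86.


FM = sum(cumulative % retained) / 100
= 446 / 100
= 4.46

4.46


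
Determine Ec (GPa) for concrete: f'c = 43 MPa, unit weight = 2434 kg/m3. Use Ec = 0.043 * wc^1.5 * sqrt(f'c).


Ec = 0.043 * 2434^1.5 * sqrt(43) / 1000
= 33.86 GPa

33.86


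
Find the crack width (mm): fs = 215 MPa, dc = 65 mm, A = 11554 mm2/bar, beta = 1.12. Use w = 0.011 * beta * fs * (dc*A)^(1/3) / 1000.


w = 0.011 * beta * fs * (dc * A)^(1/3) / 1000
= 0.011 * 1.12 * 215 * (65 * 11554)^(1/3) / 1000
= 0.241 mm

0.241


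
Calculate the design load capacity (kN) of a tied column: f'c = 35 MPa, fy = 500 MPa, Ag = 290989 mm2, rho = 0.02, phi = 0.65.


Ast = rho * Ag = 0.02 * 290989 = 5819.78 mm2
phi*Pn = 0.65 * 0.80 * (0.85 * 35 * (290989 - 5819.78) + 500 * 5819.78) / 1000
= 5924.71 kN

5924.71


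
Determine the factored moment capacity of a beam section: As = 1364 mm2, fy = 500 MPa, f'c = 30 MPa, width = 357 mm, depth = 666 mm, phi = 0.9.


a = As * fy / (0.85 * f'c * b)
= 1364 * 500 / (0.85 * 30 * 357)
= 74.9162 mm
Mn = As * fy * (d - a/2) / 10^6
= 428.6656 kN-m
phi*Mn = 0.9 * 428.6656 = 385.8 kN-m

385.8


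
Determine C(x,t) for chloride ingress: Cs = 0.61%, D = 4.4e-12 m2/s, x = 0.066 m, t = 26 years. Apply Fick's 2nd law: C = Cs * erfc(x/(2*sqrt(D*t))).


t_seconds = 26 * 365.25 * 24 * 3600 = 820497600.0 s
arg = 0.066 / (2 * sqrt(4.4e-12 * 820497600.0))
= 0.5492
erfc(0.5492) = 0.4373
C = 0.61 * 0.4373 = 0.2668%

0.2668


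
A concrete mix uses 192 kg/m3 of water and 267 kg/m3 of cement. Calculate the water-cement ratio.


w/c = water / cement
w/c = 192 / 267 = 0.719

0.719


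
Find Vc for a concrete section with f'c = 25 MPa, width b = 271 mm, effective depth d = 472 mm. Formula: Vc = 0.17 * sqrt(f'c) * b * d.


Vc = 0.17 * sqrt(25) * 271 * 472 / 1000
= 108.73 kN

108.73


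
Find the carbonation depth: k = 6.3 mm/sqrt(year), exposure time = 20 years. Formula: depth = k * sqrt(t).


depth = k * sqrt(t)
= 6.3 * sqrt(20)
= 28.17 mm

28.17


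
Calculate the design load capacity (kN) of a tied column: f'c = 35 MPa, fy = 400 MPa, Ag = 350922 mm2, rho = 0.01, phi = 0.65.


Ast = rho * Ag = 0.01 * 350922 = 3509.22 mm2
phi*Pn = 0.65 * 0.80 * (0.85 * 35 * (350922 - 3509.22) + 400 * 3509.22) / 1000
= 6104.39 kN

6104.39


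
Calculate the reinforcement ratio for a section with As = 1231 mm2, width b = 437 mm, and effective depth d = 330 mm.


rho = As / (b * d)
= 1231 / (437 * 330)
= 0.0085

0.0085


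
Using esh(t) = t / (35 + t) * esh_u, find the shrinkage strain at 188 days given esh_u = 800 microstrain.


esh(188) = 188 / (35 + 188) * 800
= 188 / 223 * 800
= 674.4 microstrain

674.4


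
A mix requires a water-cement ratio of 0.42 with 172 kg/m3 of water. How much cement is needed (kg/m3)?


Cement = water / (w/c)
= 172 / 0.42
= 409.5 kg/m3

409.5


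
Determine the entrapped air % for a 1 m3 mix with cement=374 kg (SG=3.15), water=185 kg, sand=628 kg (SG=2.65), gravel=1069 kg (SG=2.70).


Vol cement = 374 / (3.15 * 1000) = 0.11873 m3
Vol water = 185 / 1000 = 0.185 m3
Vol sand = 628 / (2.65 * 1000) = 0.236981 m3
Vol gravel = 1069 / (2.70 * 1000) = 0.395926 m3
Total solid + water volume = 0.936637 m3
Air = (1 - 0.936637) * 100 = 6.34%

6.34


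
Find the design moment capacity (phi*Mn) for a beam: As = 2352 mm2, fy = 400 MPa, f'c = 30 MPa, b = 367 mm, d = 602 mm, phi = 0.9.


a = As * fy / (0.85 * f'c * b)
= 2352 * 400 / (0.85 * 30 * 367)
= 100.5289 mm
Mn = As * fy * (d - a/2) / 10^6
= 519.0728 kN-m
phi*Mn = 0.9 * 519.0728 = 467.17 kN-m

467.17


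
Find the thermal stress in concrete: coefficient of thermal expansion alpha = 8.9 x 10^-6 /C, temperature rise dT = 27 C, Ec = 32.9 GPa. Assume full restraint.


sigma = alpha * dT * Ec
= 8.9e-6 * 27 * 32.9 * 1000
= 7.906 MPa

7.906


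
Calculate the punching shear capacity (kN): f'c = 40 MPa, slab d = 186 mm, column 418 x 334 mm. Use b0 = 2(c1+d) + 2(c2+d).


b0 = 2*(418 + 186) + 2*(334 + 186) = 2248 mm
Vc = 0.33 * sqrt(40) * 2248 * 186 / 1000
= 872.68 kN

872.68


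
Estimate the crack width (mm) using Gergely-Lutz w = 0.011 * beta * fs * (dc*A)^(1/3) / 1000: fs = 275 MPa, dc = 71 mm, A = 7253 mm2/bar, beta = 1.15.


w = 0.011 * beta * fs * (dc * A)^(1/3) / 1000
= 0.011 * 1.15 * 275 * (71 * 7253)^(1/3) / 1000
= 0.279 mm

0.279


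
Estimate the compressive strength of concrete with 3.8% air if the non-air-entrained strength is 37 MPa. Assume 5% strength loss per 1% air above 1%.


Strength loss = (3.8 - 1) * 5 = 14.0%
f'c = 37 * (1 - 14.0/100)
= 31.82 MPa

31.82


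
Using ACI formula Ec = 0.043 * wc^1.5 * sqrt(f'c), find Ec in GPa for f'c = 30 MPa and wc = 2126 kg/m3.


Ec = 0.043 * 2126^1.5 * sqrt(30) / 1000
= 23.09 GPa

23.09


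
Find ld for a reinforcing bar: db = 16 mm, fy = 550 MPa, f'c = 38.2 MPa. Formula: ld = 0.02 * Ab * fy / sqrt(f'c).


Ab = pi * 16^2 / 4 = 201.062 mm2
ld = 0.02 * 201.062 * 550 / sqrt(38.2)
= 357.8 mm

357.8


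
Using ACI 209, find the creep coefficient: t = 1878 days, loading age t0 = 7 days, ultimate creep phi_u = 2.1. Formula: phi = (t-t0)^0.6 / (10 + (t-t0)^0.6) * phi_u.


dt = 1878 - 7 = 1871
phi = 1871^0.6 / (10 + 1871^0.6) * 2.1
= 1.894

1.894


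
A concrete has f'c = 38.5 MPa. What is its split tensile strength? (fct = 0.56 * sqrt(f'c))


fct = 0.56 * sqrt(38.5)
= 0.56 * 6.205
= 3.475 MPa

3.475


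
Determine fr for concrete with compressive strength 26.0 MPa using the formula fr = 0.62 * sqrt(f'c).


fr = 0.62 * sqrt(26.0)
= 3.161 MPa

3.161


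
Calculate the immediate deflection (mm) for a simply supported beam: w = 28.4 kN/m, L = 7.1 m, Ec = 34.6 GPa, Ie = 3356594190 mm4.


Convert: L = 7.1 m = 7100 mm, Ec = 34.6 GPa = 34600 MPa
delta = 5 * 28.4 * 7100^4 / (384 * 34600 * 3356594190)
= 8.09 mm

8.09


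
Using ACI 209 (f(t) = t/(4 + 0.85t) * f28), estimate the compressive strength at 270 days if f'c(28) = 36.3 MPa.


f(270) = 270 / (4 + 0.85 * 270) * 36.3
= 270 / 233.5 * 36.3
= 41.97 MPa

41.97


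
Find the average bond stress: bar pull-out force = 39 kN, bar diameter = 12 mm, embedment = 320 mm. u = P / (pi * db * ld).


u = P / (pi * db * ld)
= 39 * 1000 / (pi * 12 * 320)
= 3.233 MPa

3.233


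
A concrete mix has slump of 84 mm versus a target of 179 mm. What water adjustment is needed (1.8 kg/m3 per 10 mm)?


Difference = 179 - 84 = 95 mm
Water adjustment = 95 * 1.8 / 10 = 17.1 kg/m3

17.1


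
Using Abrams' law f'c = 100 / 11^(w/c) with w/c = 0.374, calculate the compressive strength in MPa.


f'c = 100 / 11^0.374
= 100 / 2.452
= 40.79 MPa

40.79


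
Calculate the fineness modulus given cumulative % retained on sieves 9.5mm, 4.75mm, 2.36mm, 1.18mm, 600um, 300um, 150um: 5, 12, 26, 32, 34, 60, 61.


FM = sum(cumulative % retained) / 100
= 230 / 100
= 2.3

2.3


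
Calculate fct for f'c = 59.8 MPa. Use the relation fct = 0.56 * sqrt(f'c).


fct = 0.56 * sqrt(59.8)
= 0.56 * 7.733
= 4.331 MPa

4.331


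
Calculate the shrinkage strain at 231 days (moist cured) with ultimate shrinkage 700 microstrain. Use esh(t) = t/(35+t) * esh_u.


esh(231) = 231 / (35 + 231) * 700
= 231 / 266 * 700
= 607.9 microstrain

607.9


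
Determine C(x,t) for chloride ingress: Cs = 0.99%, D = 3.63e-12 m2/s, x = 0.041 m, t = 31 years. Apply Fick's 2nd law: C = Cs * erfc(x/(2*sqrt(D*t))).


t_seconds = 31 * 365.25 * 24 * 3600 = 978285600.0 s
arg = 0.041 / (2 * sqrt(3.63e-12 * 978285600.0))
= 0.344
erfc(0.344) = 0.6266
C = 0.99 * 0.6266 = 0.6203%

0.6203


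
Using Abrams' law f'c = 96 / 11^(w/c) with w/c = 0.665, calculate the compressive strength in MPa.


f'c = 96 / 11^0.665
= 96 / 4.926
= 19.49 MPa

19.49


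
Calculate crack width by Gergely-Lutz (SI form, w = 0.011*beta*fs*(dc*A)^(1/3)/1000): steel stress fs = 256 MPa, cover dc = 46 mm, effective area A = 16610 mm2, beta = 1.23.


w = 0.011 * beta * fs * (dc * A)^(1/3) / 1000
= 0.011 * 1.23 * 256 * (46 * 16610)^(1/3) / 1000
= 0.317 mm

0.317


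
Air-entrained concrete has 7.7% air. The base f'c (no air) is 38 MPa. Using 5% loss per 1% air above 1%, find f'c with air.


Strength loss = (7.7 - 1) * 5 = 33.5%
f'c = 38 * (1 - 33.5/100)
= 25.27 MPa

25.27


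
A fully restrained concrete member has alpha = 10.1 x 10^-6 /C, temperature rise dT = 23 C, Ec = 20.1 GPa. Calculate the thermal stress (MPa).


sigma = alpha * dT * Ec
= 10.1e-6 * 23 * 20.1 * 1000
= 4.669 MPa

4.669


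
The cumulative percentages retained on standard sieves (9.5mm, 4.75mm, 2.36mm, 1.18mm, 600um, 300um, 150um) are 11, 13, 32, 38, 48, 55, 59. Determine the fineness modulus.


FM = sum(cumulative % retained) / 100
= 256 / 100
= 2.56

2.56


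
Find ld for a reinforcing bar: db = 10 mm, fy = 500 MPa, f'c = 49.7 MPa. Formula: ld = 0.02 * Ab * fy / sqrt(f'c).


Ab = pi * 10^2 / 4 = 78.54 mm2
ld = 0.02 * 78.54 * 500 / sqrt(49.7)
= 111.4 mm

111.4


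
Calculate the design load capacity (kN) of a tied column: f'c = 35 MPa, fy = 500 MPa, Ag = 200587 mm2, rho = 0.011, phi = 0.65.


Ast = rho * Ag = 0.011 * 200587 = 2206.457 mm2
phi*Pn = 0.65 * 0.80 * (0.85 * 35 * (200587 - 2206.457) + 500 * 2206.457) / 1000
= 3642.63 kN

3642.63


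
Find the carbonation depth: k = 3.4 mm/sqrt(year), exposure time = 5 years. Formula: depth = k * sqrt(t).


depth = k * sqrt(t)
= 3.4 * sqrt(5)
= 7.6 mm

7.6


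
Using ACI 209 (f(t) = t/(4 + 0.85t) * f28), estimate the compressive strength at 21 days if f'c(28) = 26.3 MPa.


f(21) = 21 / (4 + 0.85 * 21) * 26.3
= 21 / 21.85 * 26.3
= 25.28 MPa

25.28


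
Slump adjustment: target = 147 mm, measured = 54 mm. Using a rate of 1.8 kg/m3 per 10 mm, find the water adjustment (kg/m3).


Difference = 147 - 54 = 93 mm
Water adjustment = 93 * 1.8 / 10 = 16.7 kg/m3

16.7


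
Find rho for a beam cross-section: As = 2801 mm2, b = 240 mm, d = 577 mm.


rho = As / (b * d)
= 2801 / (240 * 577)
= 0.0202

0.0202


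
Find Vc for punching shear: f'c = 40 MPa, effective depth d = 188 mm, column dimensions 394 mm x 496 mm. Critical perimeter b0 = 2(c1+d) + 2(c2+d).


b0 = 2*(394 + 188) + 2*(496 + 188) = 2532 mm
Vc = 0.33 * sqrt(40) * 2532 * 188 / 1000
= 993.49 kN

993.49


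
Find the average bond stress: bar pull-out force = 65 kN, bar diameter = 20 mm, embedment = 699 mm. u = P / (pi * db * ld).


u = P / (pi * db * ld)
= 65 * 1000 / (pi * 20 * 699)
= 1.48 MPa

1.48


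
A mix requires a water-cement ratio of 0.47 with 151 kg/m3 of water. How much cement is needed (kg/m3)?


Cement = water / (w/c)
= 151 / 0.47
= 321.3 kg/m3

321.3


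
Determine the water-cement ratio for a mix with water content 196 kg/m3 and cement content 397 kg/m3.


w/c = water / cement
w/c = 196 / 397 = 0.494

0.494


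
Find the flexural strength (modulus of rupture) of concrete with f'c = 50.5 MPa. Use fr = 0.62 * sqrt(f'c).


fr = 0.62 * sqrt(50.5)
= 4.406 MPa

4.406


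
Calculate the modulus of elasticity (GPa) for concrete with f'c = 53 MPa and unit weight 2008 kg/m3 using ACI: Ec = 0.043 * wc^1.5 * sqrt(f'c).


Ec = 0.043 * 2008^1.5 * sqrt(53) / 1000
= 28.17 GPa

28.17


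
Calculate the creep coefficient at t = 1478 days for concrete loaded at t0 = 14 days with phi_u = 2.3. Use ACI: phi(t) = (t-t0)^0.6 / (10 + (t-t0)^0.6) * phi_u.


dt = 1478 - 14 = 1464
phi = 1464^0.6 / (10 + 1464^0.6) * 2.3
= 2.042

2.042


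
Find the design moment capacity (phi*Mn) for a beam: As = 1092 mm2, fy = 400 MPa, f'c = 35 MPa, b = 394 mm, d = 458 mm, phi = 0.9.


a = As * fy / (0.85 * f'c * b)
= 1092 * 400 / (0.85 * 35 * 394)
= 37.2649 mm
Mn = As * fy * (d - a/2) / 10^6
= 191.9158 kN-m
phi*Mn = 0.9 * 191.9158 = 172.72 kN-m

172.72


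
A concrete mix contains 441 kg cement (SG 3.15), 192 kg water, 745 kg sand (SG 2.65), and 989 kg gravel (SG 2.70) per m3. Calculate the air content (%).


Vol cement = 441 / (3.15 * 1000) = 0.14 m3
Vol water = 192 / 1000 = 0.192 m3
Vol sand = 745 / (2.65 * 1000) = 0.281132 m3
Vol gravel = 989 / (2.70 * 1000) = 0.366296 m3
Total solid + water volume = 0.979428 m3
Air = (1 - 0.979428) * 100 = 2.06%

2.06


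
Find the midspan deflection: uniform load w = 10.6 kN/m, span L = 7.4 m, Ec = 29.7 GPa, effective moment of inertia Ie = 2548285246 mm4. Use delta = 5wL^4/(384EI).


Convert: L = 7.4 m = 7400 mm, Ec = 29.7 GPa = 29700 MPa
delta = 5 * 10.6 * 7400^4 / (384 * 29700 * 2548285246)
= 5.47 mm

5.47


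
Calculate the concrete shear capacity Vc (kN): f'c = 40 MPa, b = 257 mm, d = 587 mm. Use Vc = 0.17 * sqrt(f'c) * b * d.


Vc = 0.17 * sqrt(40) * 257 * 587 / 1000
= 162.2 kN

162.2


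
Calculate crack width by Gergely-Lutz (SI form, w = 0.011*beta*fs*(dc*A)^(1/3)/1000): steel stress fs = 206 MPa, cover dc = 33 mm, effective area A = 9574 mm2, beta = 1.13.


w = 0.011 * beta * fs * (dc * A)^(1/3) / 1000
= 0.011 * 1.13 * 206 * (33 * 9574)^(1/3) / 1000
= 0.174 mm

0.174


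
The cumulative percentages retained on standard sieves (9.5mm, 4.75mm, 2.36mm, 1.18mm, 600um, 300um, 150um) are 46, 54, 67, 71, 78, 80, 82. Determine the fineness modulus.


FM = sum(cumulative % retained) / 100
= 478 / 100
= 4.78

4.78


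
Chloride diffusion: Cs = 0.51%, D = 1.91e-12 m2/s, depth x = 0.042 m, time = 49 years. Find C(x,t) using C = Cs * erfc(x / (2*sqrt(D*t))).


t_seconds = 49 * 365.25 * 24 * 3600 = 1546322400.0 s
arg = 0.042 / (2 * sqrt(1.91e-12 * 1546322400.0))
= 0.3864
erfc(0.3864) = 0.5847
C = 0.51 * 0.5847 = 0.2982%

0.2982


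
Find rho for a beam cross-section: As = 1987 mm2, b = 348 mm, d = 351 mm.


rho = As / (b * d)
= 1987 / (348 * 351)
= 0.0163

0.0163


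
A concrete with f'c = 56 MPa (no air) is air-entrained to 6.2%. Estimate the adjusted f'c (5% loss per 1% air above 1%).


Strength loss = (6.2 - 1) * 5 = 26.0%
f'c = 56 * (1 - 26.0/100)
= 41.44 MPa

41.44


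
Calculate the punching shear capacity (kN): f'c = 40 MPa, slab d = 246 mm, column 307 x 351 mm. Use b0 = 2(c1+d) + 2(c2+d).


b0 = 2*(307 + 246) + 2*(351 + 246) = 2300 mm
Vc = 0.33 * sqrt(40) * 2300 * 246 / 1000
= 1180.88 kN

1180.88


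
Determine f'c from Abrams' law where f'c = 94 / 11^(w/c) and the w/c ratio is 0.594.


f'c = 94 / 11^0.594
= 94 / 4.155
= 22.62 MPa

22.62


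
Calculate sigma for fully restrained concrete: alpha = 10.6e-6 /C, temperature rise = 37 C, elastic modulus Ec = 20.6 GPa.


sigma = alpha * dT * Ec
= 10.6e-6 * 37 * 20.6 * 1000
= 8.079 MPa

8.079


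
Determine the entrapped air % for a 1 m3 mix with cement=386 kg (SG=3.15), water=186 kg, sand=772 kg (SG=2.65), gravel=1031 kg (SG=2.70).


Vol cement = 386 / (3.15 * 1000) = 0.12254 m3
Vol water = 186 / 1000 = 0.186 m3
Vol sand = 772 / (2.65 * 1000) = 0.291321 m3
Vol gravel = 1031 / (2.70 * 1000) = 0.381852 m3
Total solid + water volume = 0.981712 m3
Air = (1 - 0.981712) * 100 = 1.83%

1.83


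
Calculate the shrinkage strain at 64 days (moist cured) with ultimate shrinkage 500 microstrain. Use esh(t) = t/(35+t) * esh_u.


esh(64) = 64 / (35 + 64) * 500
= 64 / 99 * 500
= 323.2 microstrain

323.2


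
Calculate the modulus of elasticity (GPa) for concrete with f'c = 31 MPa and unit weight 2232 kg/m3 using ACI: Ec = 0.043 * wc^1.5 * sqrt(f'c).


Ec = 0.043 * 2232^1.5 * sqrt(31) / 1000
= 25.25 GPa

25.25


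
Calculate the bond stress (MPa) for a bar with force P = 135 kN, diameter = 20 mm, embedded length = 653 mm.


u = P / (pi * db * ld)
= 135 * 1000 / (pi * 20 * 653)
= 3.29 MPa

3.29


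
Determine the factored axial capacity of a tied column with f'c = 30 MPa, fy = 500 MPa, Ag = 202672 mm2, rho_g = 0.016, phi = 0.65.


Ast = rho * Ag = 0.016 * 202672 = 3242.752 mm2
phi*Pn = 0.65 * 0.80 * (0.85 * 30 * (202672 - 3242.752) + 500 * 3242.752) / 1000
= 3487.55 kN

3487.55


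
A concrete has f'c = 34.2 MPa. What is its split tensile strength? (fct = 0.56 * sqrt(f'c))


fct = 0.56 * sqrt(34.2)
= 0.56 * 5.848
= 3.275 MPa

3.275


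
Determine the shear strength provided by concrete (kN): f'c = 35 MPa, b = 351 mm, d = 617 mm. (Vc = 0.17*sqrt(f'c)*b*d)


Vc = 0.17 * sqrt(35) * 351 * 617 / 1000
= 217.81 kN

217.81


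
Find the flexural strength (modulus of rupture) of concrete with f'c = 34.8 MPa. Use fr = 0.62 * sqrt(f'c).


fr = 0.62 * sqrt(34.8)
= 3.657 MPa

3.657


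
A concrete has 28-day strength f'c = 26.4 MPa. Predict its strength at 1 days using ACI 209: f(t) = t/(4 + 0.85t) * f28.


f(1) = 1 / (4 + 0.85 * 1) * 26.4
= 1 / 4.85 * 26.4
= 5.44 MPa

5.44


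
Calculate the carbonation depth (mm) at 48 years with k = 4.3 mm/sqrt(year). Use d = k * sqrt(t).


depth = k * sqrt(t)
= 4.3 * sqrt(48)
= 29.79 mm

29.79


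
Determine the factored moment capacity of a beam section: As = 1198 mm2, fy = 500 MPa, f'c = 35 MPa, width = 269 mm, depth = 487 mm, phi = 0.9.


a = As * fy / (0.85 * f'c * b)
= 1198 * 500 / (0.85 * 35 * 269)
= 74.8493 mm
Mn = As * fy * (d - a/2) / 10^6
= 269.2956 kN-m
phi*Mn = 0.9 * 269.2956 = 242.37 kN-m

242.37


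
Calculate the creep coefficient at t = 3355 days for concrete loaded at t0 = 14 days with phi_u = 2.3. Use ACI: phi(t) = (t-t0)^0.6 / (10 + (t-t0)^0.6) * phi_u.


dt = 3355 - 14 = 3341
phi = 3341^0.6 / (10 + 3341^0.6) * 2.3
= 2.136

2.136


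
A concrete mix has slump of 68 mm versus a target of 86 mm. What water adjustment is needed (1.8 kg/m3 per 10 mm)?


Difference = 86 - 68 = 18 mm
Water adjustment = 18 * 1.8 / 10 = 3.2 kg/m3

3.2


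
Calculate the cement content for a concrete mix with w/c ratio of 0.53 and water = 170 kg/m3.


Cement = water / (w/c)
= 170 / 0.53
= 320.8 kg/m3

320.8


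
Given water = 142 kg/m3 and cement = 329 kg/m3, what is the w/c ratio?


w/c = water / cement
w/c = 142 / 329 = 0.432

0.432


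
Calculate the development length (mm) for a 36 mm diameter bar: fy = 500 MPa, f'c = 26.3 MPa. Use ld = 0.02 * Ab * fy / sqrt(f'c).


Ab = pi * 36^2 / 4 = 1017.876 mm2
ld = 0.02 * 1017.876 * 500 / sqrt(26.3)
= 1984.8 mm

1984.8


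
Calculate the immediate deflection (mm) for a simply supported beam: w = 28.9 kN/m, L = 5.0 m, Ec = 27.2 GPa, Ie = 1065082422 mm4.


Convert: L = 5.0 m = 5000 mm, Ec = 27.2 GPa = 27200 MPa
delta = 5 * 28.9 * 5000^4 / (384 * 27200 * 1065082422)
= 8.12 mm

8.12


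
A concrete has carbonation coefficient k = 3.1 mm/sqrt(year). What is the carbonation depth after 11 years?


depth = k * sqrt(t)
= 3.1 * sqrt(11)
= 10.28 mm

10.28


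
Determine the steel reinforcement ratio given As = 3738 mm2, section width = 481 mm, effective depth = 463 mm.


rho = As / (b * d)
= 3738 / (481 * 463)
= 0.0168

0.0168


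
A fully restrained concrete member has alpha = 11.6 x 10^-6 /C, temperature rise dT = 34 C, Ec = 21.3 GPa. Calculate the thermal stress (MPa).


sigma = alpha * dT * Ec
= 11.6e-6 * 34 * 21.3 * 1000
= 8.401 MPa

8.401


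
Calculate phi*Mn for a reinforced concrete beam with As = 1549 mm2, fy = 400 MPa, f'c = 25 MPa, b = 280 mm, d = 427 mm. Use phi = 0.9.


a = As * fy / (0.85 * f'c * b)
= 1549 * 400 / (0.85 * 25 * 280)
= 104.1345 mm
Mn = As * fy * (d - a/2) / 10^6
= 232.3083 kN-m
phi*Mn = 0.9 * 232.3083 = 209.08 kN-m

209.08


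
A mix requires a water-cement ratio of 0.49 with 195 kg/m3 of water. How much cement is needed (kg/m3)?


Cement = water / (w/c)
= 195 / 0.49
= 398.0 kg/m3

398.0


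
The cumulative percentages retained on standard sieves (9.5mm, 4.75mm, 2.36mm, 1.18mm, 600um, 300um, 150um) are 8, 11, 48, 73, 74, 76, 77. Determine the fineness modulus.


FM = sum(cumulative % retained) / 100
= 367 / 100
= 3.67

3.67


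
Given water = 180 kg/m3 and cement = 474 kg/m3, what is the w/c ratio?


w/c = water / cement
w/c = 180 / 474 = 0.38

0.38


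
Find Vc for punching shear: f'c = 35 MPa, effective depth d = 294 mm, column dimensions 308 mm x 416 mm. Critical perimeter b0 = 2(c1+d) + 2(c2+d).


b0 = 2*(308 + 294) + 2*(416 + 294) = 2624 mm
Vc = 0.33 * sqrt(35) * 2624 * 294 / 1000
= 1506.12 kN

1506.12


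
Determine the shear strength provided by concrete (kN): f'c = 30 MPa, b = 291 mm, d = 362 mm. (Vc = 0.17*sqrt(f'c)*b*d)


Vc = 0.17 * sqrt(30) * 291 * 362 / 1000
= 98.09 kN

98.09


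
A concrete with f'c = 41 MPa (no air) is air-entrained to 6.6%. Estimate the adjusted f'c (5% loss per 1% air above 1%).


Strength loss = (6.6 - 1) * 5 = 28.0%
f'c = 41 * (1 - 28.0/100)
= 29.52 MPa

29.52


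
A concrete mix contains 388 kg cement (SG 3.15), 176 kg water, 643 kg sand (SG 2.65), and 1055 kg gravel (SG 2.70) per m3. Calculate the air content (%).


Vol cement = 388 / (3.15 * 1000) = 0.123175 m3
Vol water = 176 / 1000 = 0.176 m3
Vol sand = 643 / (2.65 * 1000) = 0.242642 m3
Vol gravel = 1055 / (2.70 * 1000) = 0.390741 m3
Total solid + water volume = 0.932557 m3
Air = (1 - 0.932557) * 100 = 6.74%

6.74


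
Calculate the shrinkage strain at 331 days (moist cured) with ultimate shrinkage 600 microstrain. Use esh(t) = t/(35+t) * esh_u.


esh(331) = 331 / (35 + 331) * 600
= 331 / 366 * 600
= 542.6 microstrain

542.6


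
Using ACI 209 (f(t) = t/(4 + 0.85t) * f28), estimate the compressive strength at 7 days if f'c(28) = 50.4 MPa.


f(7) = 7 / (4 + 0.85 * 7) * 50.4
= 7 / 9.95 * 50.4
= 35.46 MPa

35.46


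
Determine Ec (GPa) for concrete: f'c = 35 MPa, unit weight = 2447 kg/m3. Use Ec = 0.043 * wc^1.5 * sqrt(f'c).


Ec = 0.043 * 2447^1.5 * sqrt(35) / 1000
= 30.79 GPa

30.79


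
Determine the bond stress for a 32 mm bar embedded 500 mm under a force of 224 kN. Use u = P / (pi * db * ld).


u = P / (pi * db * ld)
= 224 * 1000 / (pi * 32 * 500)
= 4.456 MPa

4.456


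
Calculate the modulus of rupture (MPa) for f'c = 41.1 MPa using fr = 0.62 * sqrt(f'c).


fr = 0.62 * sqrt(41.1)
= 3.975 MPa

3.975


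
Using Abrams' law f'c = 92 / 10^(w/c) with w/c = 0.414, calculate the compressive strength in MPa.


f'c = 92 / 10^0.414
= 92 / 2.594
= 35.46 MPa

35.46


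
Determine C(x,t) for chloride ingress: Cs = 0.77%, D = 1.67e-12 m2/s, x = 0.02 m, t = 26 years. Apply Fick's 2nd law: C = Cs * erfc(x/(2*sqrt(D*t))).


t_seconds = 26 * 365.25 * 24 * 3600 = 820497600.0 s
arg = 0.02 / (2 * sqrt(1.67e-12 * 820497600.0))
= 0.2701
erfc(0.2701) = 0.7024
C = 0.77 * 0.7024 = 0.5409%

0.5409


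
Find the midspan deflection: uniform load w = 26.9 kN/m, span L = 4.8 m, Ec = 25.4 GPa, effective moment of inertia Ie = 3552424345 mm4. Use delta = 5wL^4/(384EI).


Convert: L = 4.8 m = 4800 mm, Ec = 25.4 GPa = 25400 MPa
delta = 5 * 26.9 * 4800^4 / (384 * 25400 * 3552424345)
= 2.06 mm

2.06


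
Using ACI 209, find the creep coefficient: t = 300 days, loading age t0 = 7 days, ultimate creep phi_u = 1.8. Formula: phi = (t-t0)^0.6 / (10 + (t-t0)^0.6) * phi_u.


dt = 300 - 7 = 293
phi = 293^0.6 / (10 + 293^0.6) * 1.8
= 1.352

1.352


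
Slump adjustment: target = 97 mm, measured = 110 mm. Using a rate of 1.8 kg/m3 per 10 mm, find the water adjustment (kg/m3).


Difference = 97 - 110 = -13 mm
Water adjustment = -13 * 1.8 / 10 = -2.3 kg/m3

-2.3


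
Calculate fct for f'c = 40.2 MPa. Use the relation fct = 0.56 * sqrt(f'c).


fct = 0.56 * sqrt(40.2)
= 0.56 * 6.34
= 3.551 MPa

3.551


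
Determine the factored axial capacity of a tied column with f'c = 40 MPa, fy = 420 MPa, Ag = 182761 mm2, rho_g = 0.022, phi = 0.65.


Ast = rho * Ag = 0.022 * 182761 = 4020.742 mm2
phi*Pn = 0.65 * 0.80 * (0.85 * 40 * (182761 - 4020.742) + 420 * 4020.742) / 1000
= 4038.26 kN

4038.26


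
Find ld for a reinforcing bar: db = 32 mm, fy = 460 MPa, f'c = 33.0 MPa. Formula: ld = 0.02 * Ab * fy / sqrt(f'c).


Ab = pi * 32^2 / 4 = 804.248 mm2
ld = 0.02 * 804.248 * 460 / sqrt(33.0)
= 1288.0 mm

1288.0


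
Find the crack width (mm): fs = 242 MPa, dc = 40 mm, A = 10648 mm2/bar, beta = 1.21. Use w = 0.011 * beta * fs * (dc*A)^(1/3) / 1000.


w = 0.011 * beta * fs * (dc * A)^(1/3) / 1000
= 0.011 * 1.21 * 242 * (40 * 10648)^(1/3) / 1000
= 0.242 mm

0.242
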